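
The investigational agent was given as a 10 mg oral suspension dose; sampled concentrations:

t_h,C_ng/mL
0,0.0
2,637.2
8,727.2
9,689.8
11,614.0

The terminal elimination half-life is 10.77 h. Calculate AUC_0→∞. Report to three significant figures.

Trapezoidal AUC_0→11:
  [0→2]: (0.0+637.2)/2 × 2 = 637.2
  [2→8]: (637.2+727.2)/2 × 6 = 4093.2
  [8→9]: (727.2+689.8)/2 × 1 = 708.5
  [9→11]: (689.8+614.0)/2 × 2 = 1303.8
  Sum = 6742.7 ng/mL·h
k_e = ln2 / t½ = 0.693147 / 10.77 = 0.0644 h^-1
Extrapolated tail: C_last / k_e = 614.0 / 0.0644 = 9534.161
AUC_0→∞ = 6742.7 + 9534.161 = 16276.861 ng/mL·h

AUC = 16300 ng/mL·h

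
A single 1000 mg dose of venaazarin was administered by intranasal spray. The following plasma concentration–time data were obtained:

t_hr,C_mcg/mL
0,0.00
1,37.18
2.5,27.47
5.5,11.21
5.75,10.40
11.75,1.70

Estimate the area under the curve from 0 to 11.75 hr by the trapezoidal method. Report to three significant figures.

AUC = 164 mcg/mL·hr

Trapezoidal AUC_0→11.75:
  [0→1]: (0.00+37.18)/2 × 1 = 18.59
  [1→2.5]: (37.18+27.47)/2 × 1.5 = 48.4875
  [2.5→5.5]: (27.47+11.21)/2 × 3 = 58.02
  [5.5→5.75]: (11.21+10.40)/2 × 0.25 = 2.70125
  [5.75→11.75]: (10.40+1.70)/2 × 6 = 36.3
  Sum = 164.09875 mcg/mL·hr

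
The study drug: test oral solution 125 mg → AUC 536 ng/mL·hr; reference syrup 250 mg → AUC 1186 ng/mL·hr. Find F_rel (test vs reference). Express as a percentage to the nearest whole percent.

F_rel = 90%

F_rel = (AUC_test/D_test) / (AUC_ref/D_ref)
      = (536/125) / (1186/250)
      = 4.288 / 4.744 = 0.9039 = 90.39%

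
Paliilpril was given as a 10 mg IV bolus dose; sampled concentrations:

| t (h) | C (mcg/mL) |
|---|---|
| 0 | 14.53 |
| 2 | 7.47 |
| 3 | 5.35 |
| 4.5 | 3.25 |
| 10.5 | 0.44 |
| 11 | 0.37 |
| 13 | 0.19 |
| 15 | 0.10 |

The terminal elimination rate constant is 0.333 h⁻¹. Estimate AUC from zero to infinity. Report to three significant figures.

Trapezoidal AUC_0→15:
  [0→2]: (14.53+7.47)/2 × 2 = 22.0
  [2→3]: (7.47+5.35)/2 × 1 = 6.41
  [3→4.5]: (5.35+3.25)/2 × 1.5 = 6.45
  [4.5→10.5]: (3.25+0.44)/2 × 6 = 11.07
  [10.5→11]: (0.44+0.37)/2 × 0.5 = 0.2025
  [11→13]: (0.37+0.19)/2 × 2 = 0.56
  [13→15]: (0.19+0.10)/2 × 2 = 0.29
  Sum = 46.9825 mcg/mL·h
Extrapolated tail: C_last / k_e = 0.10 / 0.333 = 0.300
AUC_0→∞ = 46.9825 + 0.300 = 47.2825 mcg/mL·h

AUC = 47.3 mcg/mL·h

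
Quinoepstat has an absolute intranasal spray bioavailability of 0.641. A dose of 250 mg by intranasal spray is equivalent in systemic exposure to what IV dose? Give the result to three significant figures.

Systemic exposure from an extravascular dose = F × D_ev, so the equivalent IV dose is F × D_ev.
D_iv = F × D_ev = 0.641 × 250 = 160.25 mg

D_iv = 160 mg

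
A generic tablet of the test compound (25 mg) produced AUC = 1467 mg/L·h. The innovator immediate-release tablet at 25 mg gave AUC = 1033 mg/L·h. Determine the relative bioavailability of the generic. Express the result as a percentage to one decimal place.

F_rel = (AUC_test/D_test) / (AUC_ref/D_ref)
      = (1467/25) / (1033/25)
      = 58.68 / 41.32 = 1.4201 = 142.01%

F_rel = 142.0%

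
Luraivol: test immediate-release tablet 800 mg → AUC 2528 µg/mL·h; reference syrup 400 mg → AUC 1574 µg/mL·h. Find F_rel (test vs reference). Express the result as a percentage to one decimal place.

F_rel = (AUC_test/D_test) / (AUC_ref/D_ref)
      = (2528/800) / (1574/400)
      = 3.16 / 3.935 = 0.8030 = 80.30%

F_rel = 80.3%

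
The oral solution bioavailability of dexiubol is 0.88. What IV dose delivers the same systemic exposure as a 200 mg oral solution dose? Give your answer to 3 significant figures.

D_iv = 176 mg

Systemic exposure from an extravascular dose = F × D_ev, so the equivalent IV dose is F × D_ev.
D_iv = F × D_ev = 0.88 × 200 = 176 mg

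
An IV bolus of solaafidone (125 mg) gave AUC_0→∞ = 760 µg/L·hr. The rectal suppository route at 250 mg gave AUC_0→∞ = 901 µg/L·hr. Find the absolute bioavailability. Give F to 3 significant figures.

F = 0.593

F = (AUC_ev / D_ev) / (AUC_iv / D_iv)
  = (901/250) / (760/125)
  = 3.604 / 6.08 = 0.5928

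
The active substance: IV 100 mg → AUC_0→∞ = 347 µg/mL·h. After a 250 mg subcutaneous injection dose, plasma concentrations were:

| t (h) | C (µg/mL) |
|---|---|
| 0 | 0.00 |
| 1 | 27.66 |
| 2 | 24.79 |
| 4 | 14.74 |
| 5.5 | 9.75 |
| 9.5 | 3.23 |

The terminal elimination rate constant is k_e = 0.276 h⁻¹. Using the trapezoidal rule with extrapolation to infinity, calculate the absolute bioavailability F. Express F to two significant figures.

Trapezoidal AUC_0→9.5 (subcutaneous injection):
  [0→1]: (0.00+27.66)/2 × 1 = 13.83
  [1→2]: (27.66+24.79)/2 × 1 = 26.225
  [2→4]: (24.79+14.74)/2 × 2 = 39.53
  [4→5.5]: (14.74+9.75)/2 × 1.5 = 18.3675
  [5.5→9.5]: (9.75+3.23)/2 × 4 = 25.96
  Sum = 123.9125 µg/mL·h
Tail: C_last/k_e = 3.23/0.276 = 11.703
AUC_0→∞ (subcutaneous injection) = 123.9125 + 11.703 = 135.6155 µg/mL·h
F = (AUC_ev/D_ev)/(AUC_iv/D_iv) = (135.6155/250)/(347/100) = 0.542462/3.47 = 0.1563

F = 0.16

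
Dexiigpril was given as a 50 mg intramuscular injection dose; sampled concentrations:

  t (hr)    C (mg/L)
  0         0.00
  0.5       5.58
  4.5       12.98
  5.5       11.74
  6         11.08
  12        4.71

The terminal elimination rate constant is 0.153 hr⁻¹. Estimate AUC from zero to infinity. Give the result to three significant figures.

Trapezoidal AUC_0→12:
  [0→0.5]: (0.00+5.58)/2 × 0.5 = 1.395
  [0.5→4.5]: (5.58+12.98)/2 × 4 = 37.12
  [4.5→5.5]: (12.98+11.74)/2 × 1 = 12.36
  [5.5→6]: (11.74+11.08)/2 × 0.5 = 5.705
  [6→12]: (11.08+4.71)/2 × 6 = 47.37
  Sum = 103.95 mg/L·hr
Extrapolated tail: C_last / k_e = 4.71 / 0.153 = 30.784
AUC_0→∞ = 103.95 + 30.784 = 134.734 mg/L·hr

AUC = 135 mg/L·hr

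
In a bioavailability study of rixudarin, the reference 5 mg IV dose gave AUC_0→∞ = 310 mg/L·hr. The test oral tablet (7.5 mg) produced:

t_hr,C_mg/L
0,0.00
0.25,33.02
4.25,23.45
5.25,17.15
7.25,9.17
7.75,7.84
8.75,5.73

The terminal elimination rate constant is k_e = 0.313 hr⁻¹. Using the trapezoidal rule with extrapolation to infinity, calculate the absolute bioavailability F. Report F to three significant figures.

F = 0.415

Trapezoidal AUC_0→8.75 (oral tablet):
  [0→0.25]: (0.00+33.02)/2 × 0.25 = 4.1275
  [0.25→4.25]: (33.02+23.45)/2 × 4 = 112.94
  [4.25→5.25]: (23.45+17.15)/2 × 1 = 20.3
  [5.25→7.25]: (17.15+9.17)/2 × 2 = 26.32
  [7.25→7.75]: (9.17+7.84)/2 × 0.5 = 4.2525
  [7.75→8.75]: (7.84+5.73)/2 × 1 = 6.785
  Sum = 174.725 mg/L·hr
Tail: C_last/k_e = 5.73/0.313 = 18.307
AUC_0→∞ (oral tablet) = 174.725 + 18.307 = 193.032 mg/L·hr
F = (AUC_ev/D_ev)/(AUC_iv/D_iv) = (193.032/7.5)/(310/5) = 25.7376/62 = 0.4151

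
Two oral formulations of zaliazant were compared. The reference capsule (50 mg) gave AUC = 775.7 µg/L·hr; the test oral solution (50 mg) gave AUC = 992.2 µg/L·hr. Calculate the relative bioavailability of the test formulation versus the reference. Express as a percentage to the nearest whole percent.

F_rel = 128%

F_rel = (AUC_test/D_test) / (AUC_ref/D_ref)
      = (992.2/50) / (775.7/50)
      = 19.844 / 15.514 = 1.2791 = 127.91%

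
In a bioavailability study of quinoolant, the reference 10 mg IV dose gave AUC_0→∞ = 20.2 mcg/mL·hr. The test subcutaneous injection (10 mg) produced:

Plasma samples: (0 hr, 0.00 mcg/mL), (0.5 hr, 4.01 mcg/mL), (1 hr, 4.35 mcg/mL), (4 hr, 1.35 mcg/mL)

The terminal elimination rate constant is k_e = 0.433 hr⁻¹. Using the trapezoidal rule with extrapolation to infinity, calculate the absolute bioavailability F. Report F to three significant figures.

F = 0.731

Trapezoidal AUC_0→4 (subcutaneous injection):
  [0→0.5]: (0.00+4.01)/2 × 0.5 = 1.0025
  [0.5→1]: (4.01+4.35)/2 × 0.5 = 2.09
  [1→4]: (4.35+1.35)/2 × 3 = 8.55
  Sum = 11.6425 mcg/mL·hr
Tail: C_last/k_e = 1.35/0.433 = 3.118
AUC_0→∞ (subcutaneous injection) = 11.6425 + 3.118 = 14.7605 mcg/mL·hr
F = (AUC_ev/D_ev)/(AUC_iv/D_iv) = (14.7605/10)/(20.2/10) = 1.47605/2.02 = 0.7307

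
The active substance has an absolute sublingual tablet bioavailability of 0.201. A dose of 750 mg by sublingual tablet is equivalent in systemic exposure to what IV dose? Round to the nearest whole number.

D_iv = 151 mg

Systemic exposure from an extravascular dose = F × D_ev, so the equivalent IV dose is F × D_ev.
D_iv = F × D_ev = 0.201 × 750 = 150.75 mg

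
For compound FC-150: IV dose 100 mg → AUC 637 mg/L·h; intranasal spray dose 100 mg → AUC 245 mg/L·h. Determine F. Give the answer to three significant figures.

F = (AUC_ev / D_ev) / (AUC_iv / D_iv)
  = (245/100) / (637/100)
  = 2.45 / 6.37 = 0.3846

F = 0.385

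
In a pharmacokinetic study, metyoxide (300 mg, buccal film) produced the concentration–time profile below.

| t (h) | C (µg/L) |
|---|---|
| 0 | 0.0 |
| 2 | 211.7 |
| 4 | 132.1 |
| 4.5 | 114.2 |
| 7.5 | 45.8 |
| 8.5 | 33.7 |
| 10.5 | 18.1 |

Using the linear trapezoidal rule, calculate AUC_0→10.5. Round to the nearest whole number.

Trapezoidal AUC_0→10.5:
  [0→2]: (0.0+211.7)/2 × 2 = 211.7
  [2→4]: (211.7+132.1)/2 × 2 = 343.8
  [4→4.5]: (132.1+114.2)/2 × 0.5 = 61.575
  [4.5→7.5]: (114.2+45.8)/2 × 3 = 240.0
  [7.5→8.5]: (45.8+33.7)/2 × 1 = 39.75
  [8.5→10.5]: (33.7+18.1)/2 × 2 = 51.8
  Sum = 948.625 µg/L·h

AUC = 949 µg/L·h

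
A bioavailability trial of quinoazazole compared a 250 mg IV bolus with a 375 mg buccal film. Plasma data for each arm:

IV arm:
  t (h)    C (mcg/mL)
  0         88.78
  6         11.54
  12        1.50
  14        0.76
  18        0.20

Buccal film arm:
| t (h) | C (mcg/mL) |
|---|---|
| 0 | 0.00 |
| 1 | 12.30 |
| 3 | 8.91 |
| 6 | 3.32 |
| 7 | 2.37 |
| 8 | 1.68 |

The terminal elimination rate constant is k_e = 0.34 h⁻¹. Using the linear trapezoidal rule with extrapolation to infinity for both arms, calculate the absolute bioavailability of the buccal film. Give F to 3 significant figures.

F = 0.107

Trapezoidal AUC_0→18 (IV):
  [0→6]: (88.78+11.54)/2 × 6 = 300.96
  [6→12]: (11.54+1.50)/2 × 6 = 39.12
  [12→14]: (1.50+0.76)/2 × 2 = 2.26
  [14→18]: (0.76+0.20)/2 × 4 = 1.92
  Sum = 344.26 mcg/mL·h
IV tail: 0.20/0.34 = 0.588; AUC_iv,0→∞ = 344.26 + 0.588 = 344.848 mcg/mL·h
Trapezoidal AUC_0→8 (buccal film):
  [0→1]: (0.00+12.30)/2 × 1 = 6.15
  [1→3]: (12.30+8.91)/2 × 2 = 21.21
  [3→6]: (8.91+3.32)/2 × 3 = 18.345
  [6→7]: (3.32+2.37)/2 × 1 = 2.845
  [7→8]: (2.37+1.68)/2 × 1 = 2.025
  Sum = 50.575 mcg/mL·h
buccal film tail: 1.68/0.34 = 4.941; AUC_ev,0→∞ = 50.575 + 4.941 = 55.516 mcg/mL·h
F = (AUC_ev/D_ev)/(AUC_iv/D_iv) = (55.516/375)/(344.848/250) = 0.148043/1.379392 = 0.1073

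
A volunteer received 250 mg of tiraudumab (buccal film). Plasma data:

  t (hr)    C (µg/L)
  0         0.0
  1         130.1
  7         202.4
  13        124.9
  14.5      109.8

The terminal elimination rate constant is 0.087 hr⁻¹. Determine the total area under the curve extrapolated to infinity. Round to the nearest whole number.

AUC = 3483 µg/L·hr

Trapezoidal AUC_0→14.5:
  [0→1]: (0.0+130.1)/2 × 1 = 65.05
  [1→7]: (130.1+202.4)/2 × 6 = 997.5
  [7→13]: (202.4+124.9)/2 × 6 = 981.9
  [13→14.5]: (124.9+109.8)/2 × 1.5 = 176.025
  Sum = 2220.475 µg/L·hr
Extrapolated tail: C_last / k_e = 109.8 / 0.087 = 1262.069
AUC_0→∞ = 2220.475 + 1262.069 = 3482.544 µg/L·hr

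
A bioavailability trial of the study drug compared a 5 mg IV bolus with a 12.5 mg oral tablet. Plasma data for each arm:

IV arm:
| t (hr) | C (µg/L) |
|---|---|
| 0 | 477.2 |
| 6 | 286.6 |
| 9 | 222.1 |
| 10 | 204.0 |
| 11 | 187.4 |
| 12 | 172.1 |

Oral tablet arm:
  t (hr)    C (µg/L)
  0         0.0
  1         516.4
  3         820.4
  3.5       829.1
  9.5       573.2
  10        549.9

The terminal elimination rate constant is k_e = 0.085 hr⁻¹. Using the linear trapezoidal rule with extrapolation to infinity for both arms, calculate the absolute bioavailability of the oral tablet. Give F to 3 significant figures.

Trapezoidal AUC_0→12 (IV):
  [0→6]: (477.2+286.6)/2 × 6 = 2291.4
  [6→9]: (286.6+222.1)/2 × 3 = 763.05
  [9→10]: (222.1+204.0)/2 × 1 = 213.05
  [10→11]: (204.0+187.4)/2 × 1 = 195.7
  [11→12]: (187.4+172.1)/2 × 1 = 179.75
  Sum = 3642.95 µg/L·hr
IV tail: 172.1/0.085 = 2024.706; AUC_iv,0→∞ = 3642.95 + 2024.706 = 5667.656 µg/L·hr
Trapezoidal AUC_0→10 (oral tablet):
  [0→1]: (0.0+516.4)/2 × 1 = 258.2
  [1→3]: (516.4+820.4)/2 × 2 = 1336.8
  [3→3.5]: (820.4+829.1)/2 × 0.5 = 412.375
  [3.5→9.5]: (829.1+573.2)/2 × 6 = 4206.9
  [9.5→10]: (573.2+549.9)/2 × 0.5 = 280.775
  Sum = 6495.05 µg/L·hr
oral tablet tail: 549.9/0.085 = 6469.412; AUC_ev,0→∞ = 6495.05 + 6469.412 = 12964.462 µg/L·hr
F = (AUC_ev/D_ev)/(AUC_iv/D_iv) = (12964.462/12.5)/(5667.656/5) = 1037.16/1133.5312 = 0.9150

F = 0.915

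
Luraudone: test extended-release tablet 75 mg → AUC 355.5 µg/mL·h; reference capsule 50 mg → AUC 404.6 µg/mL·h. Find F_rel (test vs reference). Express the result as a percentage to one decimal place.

F_rel = 58.6%

F_rel = (AUC_test/D_test) / (AUC_ref/D_ref)
      = (355.5/75) / (404.6/50)
      = 4.74 / 8.092 = 0.5858 = 58.58%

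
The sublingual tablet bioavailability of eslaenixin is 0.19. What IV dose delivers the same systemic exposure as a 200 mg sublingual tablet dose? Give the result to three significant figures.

Systemic exposure from an extravascular dose = F × D_ev, so the equivalent IV dose is F × D_ev.
D_iv = F × D_ev = 0.19 × 200 = 38 mg

D_iv = 38.0 mg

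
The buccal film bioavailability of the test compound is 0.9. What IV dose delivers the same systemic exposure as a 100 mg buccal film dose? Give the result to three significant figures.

Systemic exposure from an extravascular dose = F × D_ev, so the equivalent IV dose is F × D_ev.
D_iv = F × D_ev = 0.9 × 100 = 90 mg

D_iv = 90.0 mg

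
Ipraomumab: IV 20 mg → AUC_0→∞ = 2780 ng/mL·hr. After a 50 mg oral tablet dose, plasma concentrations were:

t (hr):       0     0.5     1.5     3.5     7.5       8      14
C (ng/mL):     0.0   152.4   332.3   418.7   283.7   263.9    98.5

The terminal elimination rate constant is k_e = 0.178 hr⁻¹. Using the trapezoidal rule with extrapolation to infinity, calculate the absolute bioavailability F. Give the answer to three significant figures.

Trapezoidal AUC_0→14 (oral tablet):
  [0→0.5]: (0.0+152.4)/2 × 0.5 = 38.1
  [0.5→1.5]: (152.4+332.3)/2 × 1 = 242.35
  [1.5→3.5]: (332.3+418.7)/2 × 2 = 751.0
  [3.5→7.5]: (418.7+283.7)/2 × 4 = 1404.8
  [7.5→8]: (283.7+263.9)/2 × 0.5 = 136.9
  [8→14]: (263.9+98.5)/2 × 6 = 1087.2
  Sum = 3660.35 ng/mL·hr
Tail: C_last/k_e = 98.5/0.178 = 553.371
AUC_0→∞ (oral tablet) = 3660.35 + 553.371 = 4213.721 ng/mL·hr
F = (AUC_ev/D_ev)/(AUC_iv/D_iv) = (4213.721/50)/(2780/20) = 84.27442/139 = 0.6063

F = 0.606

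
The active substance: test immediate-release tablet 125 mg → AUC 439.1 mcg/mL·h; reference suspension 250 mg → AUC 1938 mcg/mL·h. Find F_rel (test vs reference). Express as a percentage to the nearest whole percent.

F_rel = (AUC_test/D_test) / (AUC_ref/D_ref)
      = (439.1/125) / (1938/250)
      = 3.5128 / 7.752 = 0.4531 = 45.31%

F_rel = 45%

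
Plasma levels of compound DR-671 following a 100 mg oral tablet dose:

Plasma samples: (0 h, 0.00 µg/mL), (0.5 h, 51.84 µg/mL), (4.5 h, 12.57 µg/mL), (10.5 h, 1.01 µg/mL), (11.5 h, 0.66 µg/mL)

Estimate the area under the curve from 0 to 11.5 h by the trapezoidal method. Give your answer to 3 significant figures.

AUC = 183 µg/mL·h

Trapezoidal AUC_0→11.5:
  [0→0.5]: (0.00+51.84)/2 × 0.5 = 12.96
  [0.5→4.5]: (51.84+12.57)/2 × 4 = 128.82
  [4.5→10.5]: (12.57+1.01)/2 × 6 = 40.74
  [10.5→11.5]: (1.01+0.66)/2 × 1 = 0.835
  Sum = 183.355 µg/mL·h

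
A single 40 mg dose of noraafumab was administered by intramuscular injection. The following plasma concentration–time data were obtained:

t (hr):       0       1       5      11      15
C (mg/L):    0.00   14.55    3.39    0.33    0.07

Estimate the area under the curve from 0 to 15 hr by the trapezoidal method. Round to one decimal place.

Trapezoidal AUC_0→15:
  [0→1]: (0.00+14.55)/2 × 1 = 7.275
  [1→5]: (14.55+3.39)/2 × 4 = 35.88
  [5→11]: (3.39+0.33)/2 × 6 = 11.16
  [11→15]: (0.33+0.07)/2 × 4 = 0.8
  Sum = 55.115 mg/L·hr

AUC = 55.1 mg/L·hr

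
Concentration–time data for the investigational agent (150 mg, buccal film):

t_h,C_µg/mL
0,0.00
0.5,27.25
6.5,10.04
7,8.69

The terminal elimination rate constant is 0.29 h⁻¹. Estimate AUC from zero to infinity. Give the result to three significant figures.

AUC = 153 µg/mL·h

Trapezoidal AUC_0→7:
  [0→0.5]: (0.00+27.25)/2 × 0.5 = 6.8125
  [0.5→6.5]: (27.25+10.04)/2 × 6 = 111.87
  [6.5→7]: (10.04+8.69)/2 × 0.5 = 4.6825
  Sum = 123.365 µg/mL·h
Extrapolated tail: C_last / k_e = 8.69 / 0.29 = 29.966
AUC_0→∞ = 123.365 + 29.966 = 153.331 µg/mL·h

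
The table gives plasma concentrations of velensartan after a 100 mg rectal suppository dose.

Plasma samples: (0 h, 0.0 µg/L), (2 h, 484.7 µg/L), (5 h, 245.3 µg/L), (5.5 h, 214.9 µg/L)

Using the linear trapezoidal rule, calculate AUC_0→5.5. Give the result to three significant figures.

AUC = 1690 µg/L·h

Trapezoidal AUC_0→5.5:
  [0→2]: (0.0+484.7)/2 × 2 = 484.7
  [2→5]: (484.7+245.3)/2 × 3 = 1095.0
  [5→5.5]: (245.3+214.9)/2 × 0.5 = 115.05
  Sum = 1694.75 µg/L·h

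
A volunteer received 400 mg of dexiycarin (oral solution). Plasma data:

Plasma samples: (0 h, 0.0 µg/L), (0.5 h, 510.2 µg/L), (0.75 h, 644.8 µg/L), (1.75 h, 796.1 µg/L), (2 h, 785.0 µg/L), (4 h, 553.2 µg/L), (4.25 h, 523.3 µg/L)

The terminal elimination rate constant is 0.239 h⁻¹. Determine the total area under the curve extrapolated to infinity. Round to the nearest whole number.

Trapezoidal AUC_0→4.25:
  [0→0.5]: (0.0+510.2)/2 × 0.5 = 127.55
  [0.5→0.75]: (510.2+644.8)/2 × 0.25 = 144.375
  [0.75→1.75]: (644.8+796.1)/2 × 1 = 720.45
  [1.75→2]: (796.1+785.0)/2 × 0.25 = 197.6375
  [2→4]: (785.0+553.2)/2 × 2 = 1338.2
  [4→4.25]: (553.2+523.3)/2 × 0.25 = 134.5625
  Sum = 2662.775 µg/L·h
Extrapolated tail: C_last / k_e = 523.3 / 0.239 = 2189.540
AUC_0→∞ = 2662.775 + 2189.540 = 4852.315 µg/L·h

AUC = 4852 µg/L·h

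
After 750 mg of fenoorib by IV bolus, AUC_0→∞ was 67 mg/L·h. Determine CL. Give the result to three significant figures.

CL = Dose_iv / AUC_0→∞
   = 750 / 67 = 11.194 L/h

CL = 11.2 L/h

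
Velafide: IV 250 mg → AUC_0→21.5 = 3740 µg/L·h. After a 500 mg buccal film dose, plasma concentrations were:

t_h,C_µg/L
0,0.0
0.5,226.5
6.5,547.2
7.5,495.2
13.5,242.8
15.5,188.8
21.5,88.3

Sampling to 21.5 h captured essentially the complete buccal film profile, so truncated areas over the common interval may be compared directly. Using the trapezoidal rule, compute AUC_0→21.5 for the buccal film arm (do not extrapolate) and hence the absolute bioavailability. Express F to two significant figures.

Trapezoidal AUC_0→21.5 (buccal film):
  [0→0.5]: (0.0+226.5)/2 × 0.5 = 56.625
  [0.5→6.5]: (226.5+547.2)/2 × 6 = 2321.1
  [6.5→7.5]: (547.2+495.2)/2 × 1 = 521.2
  [7.5→13.5]: (495.2+242.8)/2 × 6 = 2214.0
  [13.5→15.5]: (242.8+188.8)/2 × 2 = 431.6
  [15.5→21.5]: (188.8+88.3)/2 × 6 = 831.3
  Sum = 6375.825 µg/L·h
F = (AUC_ev/D_ev)/(AUC_iv/D_iv) = (6375.825/500)/(3740/250) = 12.75165/14.96 = 0.8524

F = 0.85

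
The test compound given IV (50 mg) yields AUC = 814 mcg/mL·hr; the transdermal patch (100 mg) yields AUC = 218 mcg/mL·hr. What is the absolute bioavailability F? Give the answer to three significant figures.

F = (AUC_ev / D_ev) / (AUC_iv / D_iv)
  = (218/100) / (814/50)
  = 2.18 / 16.28 = 0.1339

F = 0.134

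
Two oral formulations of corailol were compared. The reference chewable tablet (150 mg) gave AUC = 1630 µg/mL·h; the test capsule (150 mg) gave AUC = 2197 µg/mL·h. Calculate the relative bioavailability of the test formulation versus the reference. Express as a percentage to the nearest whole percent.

F_rel = (AUC_test/D_test) / (AUC_ref/D_ref)
      = (2197/150) / (1630/150)
      = 14.6467 / 10.8667 = 1.3479 = 134.79%

F_rel = 135%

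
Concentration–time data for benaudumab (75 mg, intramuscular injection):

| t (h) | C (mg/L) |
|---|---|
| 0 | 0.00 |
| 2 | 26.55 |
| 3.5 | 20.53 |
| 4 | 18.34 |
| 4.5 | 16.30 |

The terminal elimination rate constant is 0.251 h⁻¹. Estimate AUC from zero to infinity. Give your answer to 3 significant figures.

AUC = 145 mg/L·h

Trapezoidal AUC_0→4.5:
  [0→2]: (0.00+26.55)/2 × 2 = 26.55
  [2→3.5]: (26.55+20.53)/2 × 1.5 = 35.31
  [3.5→4]: (20.53+18.34)/2 × 0.5 = 9.7175
  [4→4.5]: (18.34+16.30)/2 × 0.5 = 8.66
  Sum = 80.2375 mg/L·h
Extrapolated tail: C_last / k_e = 16.30 / 0.251 = 64.940
AUC_0→∞ = 80.2375 + 64.940 = 145.1775 mg/L·h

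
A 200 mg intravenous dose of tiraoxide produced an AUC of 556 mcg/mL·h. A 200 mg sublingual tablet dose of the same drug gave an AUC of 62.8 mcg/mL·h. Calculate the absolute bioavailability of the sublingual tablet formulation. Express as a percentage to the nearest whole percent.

F = (AUC_ev / D_ev) / (AUC_iv / D_iv)
  = (62.8/200) / (556/200)
  = 0.314 / 2.78 = 0.1129
  = 11.29%

F = 11%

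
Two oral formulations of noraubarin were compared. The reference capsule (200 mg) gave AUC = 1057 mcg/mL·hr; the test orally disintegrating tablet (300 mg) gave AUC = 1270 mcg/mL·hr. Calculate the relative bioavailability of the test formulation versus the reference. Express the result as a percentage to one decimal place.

F_rel = 80.1%

F_rel = (AUC_test/D_test) / (AUC_ref/D_ref)
      = (1270/300) / (1057/200)
      = 4.23333 / 5.285 = 0.8010 = 80.10%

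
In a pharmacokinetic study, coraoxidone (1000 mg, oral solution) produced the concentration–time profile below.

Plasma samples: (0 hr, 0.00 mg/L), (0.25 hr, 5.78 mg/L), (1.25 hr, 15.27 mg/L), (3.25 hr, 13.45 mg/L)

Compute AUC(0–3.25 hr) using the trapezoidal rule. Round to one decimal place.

Trapezoidal AUC_0→3.25:
  [0→0.25]: (0.00+5.78)/2 × 0.25 = 0.7225
  [0.25→1.25]: (5.78+15.27)/2 × 1 = 10.525
  [1.25→3.25]: (15.27+13.45)/2 × 2 = 28.72
  Sum = 39.9675 mg/L·hr

AUC = 40.0 mg/L·hr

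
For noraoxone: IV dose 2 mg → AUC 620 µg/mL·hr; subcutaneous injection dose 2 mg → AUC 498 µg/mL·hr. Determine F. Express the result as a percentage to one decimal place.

F = 80.3%

F = (AUC_ev / D_ev) / (AUC_iv / D_iv)
  = (498/2) / (620/2)
  = 249 / 310 = 0.8032
  = 80.32%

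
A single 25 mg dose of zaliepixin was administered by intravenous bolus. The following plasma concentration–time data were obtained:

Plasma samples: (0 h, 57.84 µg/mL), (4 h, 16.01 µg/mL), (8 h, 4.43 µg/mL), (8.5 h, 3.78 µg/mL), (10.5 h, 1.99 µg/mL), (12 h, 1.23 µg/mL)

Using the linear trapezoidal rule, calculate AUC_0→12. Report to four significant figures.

Trapezoidal AUC_0→12:
  [0→4]: (57.84+16.01)/2 × 4 = 147.7
  [4→8]: (16.01+4.43)/2 × 4 = 40.88
  [8→8.5]: (4.43+3.78)/2 × 0.5 = 2.0525
  [8.5→10.5]: (3.78+1.99)/2 × 2 = 5.77
  [10.5→12]: (1.99+1.23)/2 × 1.5 = 2.415
  Sum = 198.8175 µg/mL·h

AUC = 198.8 µg/mL·h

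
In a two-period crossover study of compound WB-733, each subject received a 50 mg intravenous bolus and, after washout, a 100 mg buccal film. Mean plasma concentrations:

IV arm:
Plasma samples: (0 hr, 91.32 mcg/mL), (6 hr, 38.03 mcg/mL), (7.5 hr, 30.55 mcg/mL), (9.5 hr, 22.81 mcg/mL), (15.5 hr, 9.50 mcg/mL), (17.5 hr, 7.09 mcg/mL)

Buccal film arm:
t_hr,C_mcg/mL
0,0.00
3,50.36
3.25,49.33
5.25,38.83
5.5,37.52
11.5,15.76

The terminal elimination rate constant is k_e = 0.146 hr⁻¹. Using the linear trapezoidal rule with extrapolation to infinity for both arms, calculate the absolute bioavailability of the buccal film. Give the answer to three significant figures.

Trapezoidal AUC_0→17.5 (IV):
  [0→6]: (91.32+38.03)/2 × 6 = 388.05
  [6→7.5]: (38.03+30.55)/2 × 1.5 = 51.435
  [7.5→9.5]: (30.55+22.81)/2 × 2 = 53.36
  [9.5→15.5]: (22.81+9.50)/2 × 6 = 96.93
  [15.5→17.5]: (9.50+7.09)/2 × 2 = 16.59
  Sum = 606.365 mcg/mL·hr
IV tail: 7.09/0.146 = 48.562; AUC_iv,0→∞ = 606.365 + 48.562 = 654.927 mcg/mL·hr
Trapezoidal AUC_0→11.5 (buccal film):
  [0→3]: (0.00+50.36)/2 × 3 = 75.54
  [3→3.25]: (50.36+49.33)/2 × 0.25 = 12.46125
  [3.25→5.25]: (49.33+38.83)/2 × 2 = 88.16
  [5.25→5.5]: (38.83+37.52)/2 × 0.25 = 9.54375
  [5.5→11.5]: (37.52+15.76)/2 × 6 = 159.84
  Sum = 345.545 mcg/mL·hr
buccal film tail: 15.76/0.146 = 107.945; AUC_ev,0→∞ = 345.545 + 107.945 = 453.49 mcg/mL·hr
F = (AUC_ev/D_ev)/(AUC_iv/D_iv) = (453.49/100)/(654.927/50) = 4.5349/13.09854 = 0.3462

F = 0.346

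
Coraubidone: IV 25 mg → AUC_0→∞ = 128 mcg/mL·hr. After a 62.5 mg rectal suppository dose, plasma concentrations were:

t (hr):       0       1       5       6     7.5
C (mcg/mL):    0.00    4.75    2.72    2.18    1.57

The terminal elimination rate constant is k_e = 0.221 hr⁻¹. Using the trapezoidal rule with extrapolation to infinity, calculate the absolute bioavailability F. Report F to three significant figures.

F = 0.0928

Trapezoidal AUC_0→7.5 (rectal suppository):
  [0→1]: (0.00+4.75)/2 × 1 = 2.375
  [1→5]: (4.75+2.72)/2 × 4 = 14.94
  [5→6]: (2.72+2.18)/2 × 1 = 2.45
  [6→7.5]: (2.18+1.57)/2 × 1.5 = 2.8125
  Sum = 22.5775 mcg/mL·hr
Tail: C_last/k_e = 1.57/0.221 = 7.104
AUC_0→∞ (rectal suppository) = 22.5775 + 7.104 = 29.6815 mcg/mL·hr
F = (AUC_ev/D_ev)/(AUC_iv/D_iv) = (29.6815/62.5)/(128/25) = 0.474904/5.12 = 0.0928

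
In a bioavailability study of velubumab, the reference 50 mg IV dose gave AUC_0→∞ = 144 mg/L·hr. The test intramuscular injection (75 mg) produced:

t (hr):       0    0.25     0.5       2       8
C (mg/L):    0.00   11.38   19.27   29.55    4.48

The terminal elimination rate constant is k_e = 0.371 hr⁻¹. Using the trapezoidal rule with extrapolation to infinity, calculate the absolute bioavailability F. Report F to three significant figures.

F = 0.722

Trapezoidal AUC_0→8 (intramuscular injection):
  [0→0.25]: (0.00+11.38)/2 × 0.25 = 1.4225
  [0.25→0.5]: (11.38+19.27)/2 × 0.25 = 3.83125
  [0.5→2]: (19.27+29.55)/2 × 1.5 = 36.615
  [2→8]: (29.55+4.48)/2 × 6 = 102.09
  Sum = 143.95875 mg/L·hr
Tail: C_last/k_e = 4.48/0.371 = 12.075
AUC_0→∞ (intramuscular injection) = 143.95875 + 12.075 = 156.03375 mg/L·hr
F = (AUC_ev/D_ev)/(AUC_iv/D_iv) = (156.03375/75)/(144/50) = 2.08045/2.88 = 0.7224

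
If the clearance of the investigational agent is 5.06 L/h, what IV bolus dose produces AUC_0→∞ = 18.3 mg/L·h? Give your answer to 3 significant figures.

Dose_iv = CL × AUC_0→∞
     = 5.06 × 18.3 = 92.598 mg

Dose = 92.6 mg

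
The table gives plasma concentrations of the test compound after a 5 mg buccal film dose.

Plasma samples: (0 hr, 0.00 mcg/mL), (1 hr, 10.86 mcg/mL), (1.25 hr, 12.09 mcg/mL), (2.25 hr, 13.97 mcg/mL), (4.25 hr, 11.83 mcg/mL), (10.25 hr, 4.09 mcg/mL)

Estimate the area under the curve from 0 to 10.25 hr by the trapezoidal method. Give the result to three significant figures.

Trapezoidal AUC_0→10.25:
  [0→1]: (0.00+10.86)/2 × 1 = 5.43
  [1→1.25]: (10.86+12.09)/2 × 0.25 = 2.86875
  [1.25→2.25]: (12.09+13.97)/2 × 1 = 13.03
  [2.25→4.25]: (13.97+11.83)/2 × 2 = 25.8
  [4.25→10.25]: (11.83+4.09)/2 × 6 = 47.76
  Sum = 94.88875 mcg/mL·hr

AUC = 94.9 mcg/mL·hr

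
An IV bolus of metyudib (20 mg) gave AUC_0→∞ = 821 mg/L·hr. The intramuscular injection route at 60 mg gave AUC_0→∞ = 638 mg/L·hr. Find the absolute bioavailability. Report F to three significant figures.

F = 0.259

F = (AUC_ev / D_ev) / (AUC_iv / D_iv)
  = (638/60) / (821/20)
  = 10.6333 / 41.05 = 0.2590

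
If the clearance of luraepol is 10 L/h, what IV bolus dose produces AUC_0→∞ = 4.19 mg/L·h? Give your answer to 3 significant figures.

Dose = 41.9 mg

Dose_iv = CL × AUC_0→∞
     = 10 × 4.19 = 41.9 mg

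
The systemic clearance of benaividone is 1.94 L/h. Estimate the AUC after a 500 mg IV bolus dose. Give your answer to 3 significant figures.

AUC = 258 mg/L·h

AUC_0→∞ = Dose_iv / CL
        = 500 / 1.94 = 257.732 mg/L·h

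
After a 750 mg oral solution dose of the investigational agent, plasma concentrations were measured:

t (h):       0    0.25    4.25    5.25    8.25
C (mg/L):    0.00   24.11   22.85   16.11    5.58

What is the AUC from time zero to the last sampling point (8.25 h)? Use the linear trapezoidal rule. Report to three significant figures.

AUC = 149 mg/L·h

Trapezoidal AUC_0→8.25:
  [0→0.25]: (0.00+24.11)/2 × 0.25 = 3.01375
  [0.25→4.25]: (24.11+22.85)/2 × 4 = 93.92
  [4.25→5.25]: (22.85+16.11)/2 × 1 = 19.48
  [5.25→8.25]: (16.11+5.58)/2 × 3 = 32.535
  Sum = 148.94875 mg/L·h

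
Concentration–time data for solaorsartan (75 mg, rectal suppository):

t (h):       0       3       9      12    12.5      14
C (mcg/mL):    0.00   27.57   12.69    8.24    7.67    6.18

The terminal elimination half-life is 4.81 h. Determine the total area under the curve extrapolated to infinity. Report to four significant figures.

Trapezoidal AUC_0→14:
  [0→3]: (0.00+27.57)/2 × 3 = 41.355
  [3→9]: (27.57+12.69)/2 × 6 = 120.78
  [9→12]: (12.69+8.24)/2 × 3 = 31.395
  [12→12.5]: (8.24+7.67)/2 × 0.5 = 3.9775
  [12.5→14]: (7.67+6.18)/2 × 1.5 = 10.3875
  Sum = 207.895 mcg/mL·h
k_e = ln2 / t½ = 0.693147 / 4.81 = 0.1441 h^-1
Extrapolated tail: C_last / k_e = 6.18 / 0.1441 = 42.887
AUC_0→∞ = 207.895 + 42.887 = 250.782 mcg/mL·h

AUC = 250.8 mcg/mL·h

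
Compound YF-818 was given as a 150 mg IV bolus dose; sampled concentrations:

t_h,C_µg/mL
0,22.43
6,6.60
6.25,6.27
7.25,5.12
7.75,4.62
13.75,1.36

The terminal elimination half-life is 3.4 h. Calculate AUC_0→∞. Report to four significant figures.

AUC = 121.4 µg/mL·h

Trapezoidal AUC_0→13.75:
  [0→6]: (22.43+6.60)/2 × 6 = 87.09
  [6→6.25]: (6.60+6.27)/2 × 0.25 = 1.60875
  [6.25→7.25]: (6.27+5.12)/2 × 1 = 5.695
  [7.25→7.75]: (5.12+4.62)/2 × 0.5 = 2.435
  [7.75→13.75]: (4.62+1.36)/2 × 6 = 17.94
  Sum = 114.76875 µg/mL·h
k_e = ln2 / t½ = 0.693147 / 3.4 = 0.2039 h^-1
Extrapolated tail: C_last / k_e = 1.36 / 0.2039 = 6.670
AUC_0→∞ = 114.76875 + 6.670 = 121.43875 µg/mL·h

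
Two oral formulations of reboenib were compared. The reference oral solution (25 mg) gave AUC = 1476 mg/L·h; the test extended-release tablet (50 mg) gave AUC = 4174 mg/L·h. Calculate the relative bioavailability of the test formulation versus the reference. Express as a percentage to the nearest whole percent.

F_rel = 141%

F_rel = (AUC_test/D_test) / (AUC_ref/D_ref)
      = (4174/50) / (1476/25)
      = 83.48 / 59.04 = 1.4140 = 141.40%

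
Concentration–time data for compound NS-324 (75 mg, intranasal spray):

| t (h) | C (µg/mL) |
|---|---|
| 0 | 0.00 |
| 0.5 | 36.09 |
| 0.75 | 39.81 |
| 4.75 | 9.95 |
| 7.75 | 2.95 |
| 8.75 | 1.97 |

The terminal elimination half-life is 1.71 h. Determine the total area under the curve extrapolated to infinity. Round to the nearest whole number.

AUC = 145 µg/mL·h

Trapezoidal AUC_0→8.75:
  [0→0.5]: (0.00+36.09)/2 × 0.5 = 9.0225
  [0.5→0.75]: (36.09+39.81)/2 × 0.25 = 9.4875
  [0.75→4.75]: (39.81+9.95)/2 × 4 = 99.52
  [4.75→7.75]: (9.95+2.95)/2 × 3 = 19.35
  [7.75→8.75]: (2.95+1.97)/2 × 1 = 2.46
  Sum = 139.84 µg/mL·h
k_e = ln2 / t½ = 0.693147 / 1.71 = 0.4053 h^-1
Extrapolated tail: C_last / k_e = 1.97 / 0.4053 = 4.861
AUC_0→∞ = 139.84 + 4.861 = 144.701 µg/mL·h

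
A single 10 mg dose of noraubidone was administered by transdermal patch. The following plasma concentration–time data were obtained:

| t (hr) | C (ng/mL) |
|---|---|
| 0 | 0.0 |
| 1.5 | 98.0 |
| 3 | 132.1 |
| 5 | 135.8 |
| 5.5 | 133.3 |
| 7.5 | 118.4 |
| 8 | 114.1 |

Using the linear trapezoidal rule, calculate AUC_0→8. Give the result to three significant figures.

AUC = 891 ng/mL·hr

Trapezoidal AUC_0→8:
  [0→1.5]: (0.0+98.0)/2 × 1.5 = 73.5
  [1.5→3]: (98.0+132.1)/2 × 1.5 = 172.575
  [3→5]: (132.1+135.8)/2 × 2 = 267.9
  [5→5.5]: (135.8+133.3)/2 × 0.5 = 67.275
  [5.5→7.5]: (133.3+118.4)/2 × 2 = 251.7
  [7.5→8]: (118.4+114.1)/2 × 0.5 = 58.125
  Sum = 891.075 ng/mL·hr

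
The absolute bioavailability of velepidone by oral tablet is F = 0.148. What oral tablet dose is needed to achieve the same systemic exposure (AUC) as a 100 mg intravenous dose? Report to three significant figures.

For equal systemic exposure: F × D_ev = D_iv
D_ev = D_iv / F = 100 / 0.148 = 675.676 mg

D_oral = 676 mg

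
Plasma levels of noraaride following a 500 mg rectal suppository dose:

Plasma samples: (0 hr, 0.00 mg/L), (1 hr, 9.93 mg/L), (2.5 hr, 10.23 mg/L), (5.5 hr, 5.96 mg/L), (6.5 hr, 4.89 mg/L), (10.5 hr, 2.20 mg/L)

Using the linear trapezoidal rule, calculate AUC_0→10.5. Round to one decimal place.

AUC = 64.0 mg/L·hr

Trapezoidal AUC_0→10.5:
  [0→1]: (0.00+9.93)/2 × 1 = 4.965
  [1→2.5]: (9.93+10.23)/2 × 1.5 = 15.12
  [2.5→5.5]: (10.23+5.96)/2 × 3 = 24.285
  [5.5→6.5]: (5.96+4.89)/2 × 1 = 5.425
  [6.5→10.5]: (4.89+2.20)/2 × 4 = 14.18
  Sum = 63.975 mg/L·hr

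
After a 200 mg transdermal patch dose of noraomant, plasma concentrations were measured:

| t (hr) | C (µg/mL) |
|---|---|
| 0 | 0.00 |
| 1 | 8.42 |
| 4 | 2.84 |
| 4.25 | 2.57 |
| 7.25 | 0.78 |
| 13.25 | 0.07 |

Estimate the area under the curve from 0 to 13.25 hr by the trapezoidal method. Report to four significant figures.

AUC = 29.35 µg/mL·hr

Trapezoidal AUC_0→13.25:
  [0→1]: (0.00+8.42)/2 × 1 = 4.21
  [1→4]: (8.42+2.84)/2 × 3 = 16.89
  [4→4.25]: (2.84+2.57)/2 × 0.25 = 0.67625
  [4.25→7.25]: (2.57+0.78)/2 × 3 = 5.025
  [7.25→13.25]: (0.78+0.07)/2 × 6 = 2.55
  Sum = 29.35125 µg/mL·hr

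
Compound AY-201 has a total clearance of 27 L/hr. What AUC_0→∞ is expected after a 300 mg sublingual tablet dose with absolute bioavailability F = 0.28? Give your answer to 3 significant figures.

AUC = 3.11 mg/L·hr

AUC_0→∞ = F × Dose / CL
        = 0.28 × 300 / 27 = 3.11111 mg/L·hr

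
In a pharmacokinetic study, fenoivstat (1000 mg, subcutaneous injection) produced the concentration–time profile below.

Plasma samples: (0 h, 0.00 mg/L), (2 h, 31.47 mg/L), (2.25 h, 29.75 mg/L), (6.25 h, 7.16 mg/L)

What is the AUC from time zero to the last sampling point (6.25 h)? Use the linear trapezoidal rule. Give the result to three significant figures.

AUC = 113 mg/L·h

Trapezoidal AUC_0→6.25:
  [0→2]: (0.00+31.47)/2 × 2 = 31.47
  [2→2.25]: (31.47+29.75)/2 × 0.25 = 7.6525
  [2.25→6.25]: (29.75+7.16)/2 × 4 = 73.82
  Sum = 112.9425 mg/L·h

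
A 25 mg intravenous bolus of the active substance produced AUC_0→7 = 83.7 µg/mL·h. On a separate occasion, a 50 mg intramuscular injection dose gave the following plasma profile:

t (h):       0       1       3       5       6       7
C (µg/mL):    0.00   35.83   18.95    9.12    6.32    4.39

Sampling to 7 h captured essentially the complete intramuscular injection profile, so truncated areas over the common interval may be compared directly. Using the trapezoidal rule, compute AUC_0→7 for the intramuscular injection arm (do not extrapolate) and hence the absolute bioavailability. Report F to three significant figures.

F = 0.680

Trapezoidal AUC_0→7 (intramuscular injection):
  [0→1]: (0.00+35.83)/2 × 1 = 17.915
  [1→3]: (35.83+18.95)/2 × 2 = 54.78
  [3→5]: (18.95+9.12)/2 × 2 = 28.07
  [5→6]: (9.12+6.32)/2 × 1 = 7.72
  [6→7]: (6.32+4.39)/2 × 1 = 5.355
  Sum = 113.84 µg/mL·h
F = (AUC_ev/D_ev)/(AUC_iv/D_iv) = (113.84/50)/(83.7/25) = 2.2768/3.348 = 0.6800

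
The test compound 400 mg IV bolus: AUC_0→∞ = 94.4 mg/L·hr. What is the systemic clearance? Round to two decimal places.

CL = Dose_iv / AUC_0→∞
   = 400 / 94.4 = 4.23729 L/hr

CL = 4.24 L/hr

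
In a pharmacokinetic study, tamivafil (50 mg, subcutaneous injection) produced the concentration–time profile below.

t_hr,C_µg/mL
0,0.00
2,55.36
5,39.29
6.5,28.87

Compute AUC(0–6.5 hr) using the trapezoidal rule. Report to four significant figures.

Trapezoidal AUC_0→6.5:
  [0→2]: (0.00+55.36)/2 × 2 = 55.36
  [2→5]: (55.36+39.29)/2 × 3 = 141.975
  [5→6.5]: (39.29+28.87)/2 × 1.5 = 51.12
  Sum = 248.455 µg/mL·hr

AUC = 248.5 µg/mL·hr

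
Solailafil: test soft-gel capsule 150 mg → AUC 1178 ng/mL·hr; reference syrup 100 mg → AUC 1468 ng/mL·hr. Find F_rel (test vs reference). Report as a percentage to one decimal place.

F_rel = (AUC_test/D_test) / (AUC_ref/D_ref)
      = (1178/150) / (1468/100)
      = 7.85333 / 14.68 = 0.5350 = 53.50%

F_rel = 53.5%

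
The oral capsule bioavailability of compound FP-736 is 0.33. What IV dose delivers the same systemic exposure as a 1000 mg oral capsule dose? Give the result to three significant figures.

D_iv = 330 mg

Systemic exposure from an extravascular dose = F × D_ev, so the equivalent IV dose is F × D_ev.
D_iv = F × D_ev = 0.33 × 1000 = 330 mg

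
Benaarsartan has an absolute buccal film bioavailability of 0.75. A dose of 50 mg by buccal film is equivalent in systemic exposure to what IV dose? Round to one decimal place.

D_iv = 37.5 mg

Systemic exposure from an extravascular dose = F × D_ev, so the equivalent IV dose is F × D_ev.
D_iv = F × D_ev = 0.75 × 50 = 37.5 mg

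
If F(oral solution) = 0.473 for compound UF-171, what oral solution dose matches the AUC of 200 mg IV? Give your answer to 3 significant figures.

For equal systemic exposure: F × D_ev = D_iv
D_ev = D_iv / F = 200 / 0.473 = 422.833 mg

D_oral = 423 mg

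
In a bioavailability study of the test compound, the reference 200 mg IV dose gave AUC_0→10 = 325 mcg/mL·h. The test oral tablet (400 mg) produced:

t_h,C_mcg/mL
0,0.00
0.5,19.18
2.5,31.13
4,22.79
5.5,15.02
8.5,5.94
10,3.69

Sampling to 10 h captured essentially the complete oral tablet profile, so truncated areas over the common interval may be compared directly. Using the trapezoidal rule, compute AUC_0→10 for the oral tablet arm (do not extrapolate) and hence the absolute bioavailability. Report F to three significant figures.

F = 0.250

Trapezoidal AUC_0→10 (oral tablet):
  [0→0.5]: (0.00+19.18)/2 × 0.5 = 4.795
  [0.5→2.5]: (19.18+31.13)/2 × 2 = 50.31
  [2.5→4]: (31.13+22.79)/2 × 1.5 = 40.44
  [4→5.5]: (22.79+15.02)/2 × 1.5 = 28.3575
  [5.5→8.5]: (15.02+5.94)/2 × 3 = 31.44
  [8.5→10]: (5.94+3.69)/2 × 1.5 = 7.2225
  Sum = 162.565 mcg/mL·h
F = (AUC_ev/D_ev)/(AUC_iv/D_iv) = (162.565/400)/(325/200) = 0.4064125/1.625 = 0.2501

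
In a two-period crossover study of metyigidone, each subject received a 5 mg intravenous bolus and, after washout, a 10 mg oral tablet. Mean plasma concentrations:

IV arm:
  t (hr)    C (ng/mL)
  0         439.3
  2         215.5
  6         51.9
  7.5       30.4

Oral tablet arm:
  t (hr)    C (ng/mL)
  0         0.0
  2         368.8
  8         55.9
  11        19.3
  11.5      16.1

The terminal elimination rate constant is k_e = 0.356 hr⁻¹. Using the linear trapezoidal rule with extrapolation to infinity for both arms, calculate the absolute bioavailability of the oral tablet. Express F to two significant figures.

F = 0.68

Trapezoidal AUC_0→7.5 (IV):
  [0→2]: (439.3+215.5)/2 × 2 = 654.8
  [2→6]: (215.5+51.9)/2 × 4 = 534.8
  [6→7.5]: (51.9+30.4)/2 × 1.5 = 61.725
  Sum = 1251.325 ng/mL·hr
IV tail: 30.4/0.356 = 85.393; AUC_iv,0→∞ = 1251.325 + 85.393 = 1336.718 ng/mL·hr
Trapezoidal AUC_0→11.5 (oral tablet):
  [0→2]: (0.0+368.8)/2 × 2 = 368.8
  [2→8]: (368.8+55.9)/2 × 6 = 1274.1
  [8→11]: (55.9+19.3)/2 × 3 = 112.8
  [11→11.5]: (19.3+16.1)/2 × 0.5 = 8.85
  Sum = 1764.55 ng/mL·hr
oral tablet tail: 16.1/0.356 = 45.225; AUC_ev,0→∞ = 1764.55 + 45.225 = 1809.775 ng/mL·hr
F = (AUC_ev/D_ev)/(AUC_iv/D_iv) = (1809.775/10)/(1336.718/5) = 180.9775/267.3436 = 0.6769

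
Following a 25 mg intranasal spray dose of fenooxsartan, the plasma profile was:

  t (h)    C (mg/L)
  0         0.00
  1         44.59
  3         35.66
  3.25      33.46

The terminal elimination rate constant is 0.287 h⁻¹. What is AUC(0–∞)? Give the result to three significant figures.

AUC = 228 mg/L·h

Trapezoidal AUC_0→3.25:
  [0→1]: (0.00+44.59)/2 × 1 = 22.295
  [1→3]: (44.59+35.66)/2 × 2 = 80.25
  [3→3.25]: (35.66+33.46)/2 × 0.25 = 8.64
  Sum = 111.185 mg/L·h
Extrapolated tail: C_last / k_e = 33.46 / 0.287 = 116.585
AUC_0→∞ = 111.185 + 116.585 = 227.77 mg/L·h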